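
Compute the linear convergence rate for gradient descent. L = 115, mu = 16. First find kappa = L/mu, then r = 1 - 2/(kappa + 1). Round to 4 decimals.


Step 1: Compute the condition number.
kappa = L/mu = 115/16 = 7.1875
Step 2: Compute the convergence rate.
r = 1 - 2/(kappa + 1) = 1 - 2*mu/(L + mu) = (L - mu)/(L + mu) = 99/131 = 0.7557


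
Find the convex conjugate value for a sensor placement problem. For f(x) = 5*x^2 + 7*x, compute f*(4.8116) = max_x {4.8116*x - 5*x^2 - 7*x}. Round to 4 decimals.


f*(y) = sup_x {y*x - a*x^2 - b*x} = sup_x {(y-b)*x - a*x^2}
FOC: (y - b) - 2a*x = 0 => x* = (y - b)/(2a)
x* = (4.8116 - 7)/(2*5) = -0.2188
f*(4.8116) = (y-b)^2/(4a) = (4.8116 - 7)^2/(4*5)
= 4.7891/20 = 0.2395


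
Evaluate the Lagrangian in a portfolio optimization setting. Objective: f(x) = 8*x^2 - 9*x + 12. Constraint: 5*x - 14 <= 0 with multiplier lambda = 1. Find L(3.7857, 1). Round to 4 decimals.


Step 1: Evaluate f(x).
f(3.7857) = 8*3.7857^2 - 9*3.7857 + 12 = 92.5809
Step 2: Evaluate g(x).
g(3.7857) = 5*3.7857 - 14 = 4.9285
Step 3: Compute Lagrangian.
L = 92.5809 + 1*4.9285 = 97.5094


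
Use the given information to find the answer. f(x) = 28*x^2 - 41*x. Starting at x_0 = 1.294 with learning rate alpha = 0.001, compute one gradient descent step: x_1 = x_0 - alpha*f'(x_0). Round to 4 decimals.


We compute the gradient at x_0 and apply the update.
f'(x) = 56*x - 41
f'(1.294) = 56*1.294 - 41 = 31.464
x_1 = 1.294 - 0.001*31.464 = 1.2625


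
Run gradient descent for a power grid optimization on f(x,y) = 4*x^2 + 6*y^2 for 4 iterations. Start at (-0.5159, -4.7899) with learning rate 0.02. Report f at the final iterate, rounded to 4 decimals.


Gradient descent on f(x,y) = 4*x^2 + 6*y^2.
Starting point: (-0.5159, -4.7899), alpha = 0.02
Step 1: grad_x = 2*4*-0.5159 = -4.1272, grad_y = 2*6*-4.7899 = -57.4788
  x_1 = -0.5159 - 0.02*-4.1272 = -0.4334
  y_1 = -4.7899 - 0.02*-57.4788 = -3.6403
Step 2: grad_x = 2*4*-0.4334 = -3.4668, grad_y = 2*6*-3.6403 = -43.6839
  x_2 = -0.4334 - 0.02*-3.4668 = -0.364
  y_2 = -3.6403 - 0.02*-43.6839 = -2.7666
Step 3: grad_x = 2*4*-0.364 = -2.9122, grad_y = 2*6*-2.7666 = -33.1998
  x_3 = -0.364 - 0.02*-2.9122 = -0.3058
  y_3 = -2.7666 - 0.02*-33.1998 = -2.1027
Step 4: grad_x = 2*4*-0.3058 = -2.4462, grad_y = 2*6*-2.1027 = -25.2318
  x_4 = -0.3058 - 0.02*-2.4462 = -0.2569
  y_4 = -2.1027 - 0.02*-25.2318 = -1.598
f(-0.2569, -1.598) = 4*(-0.2569)^2 + 6*(-1.598)^2 = 15.5858


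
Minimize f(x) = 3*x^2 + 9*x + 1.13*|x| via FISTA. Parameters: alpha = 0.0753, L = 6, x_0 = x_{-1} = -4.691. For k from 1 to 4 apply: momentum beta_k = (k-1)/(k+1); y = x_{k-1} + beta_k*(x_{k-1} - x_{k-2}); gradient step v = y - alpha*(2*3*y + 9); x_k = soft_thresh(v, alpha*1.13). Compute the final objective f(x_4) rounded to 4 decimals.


FISTA on f(x) = 3*x^2 + 9*x + 1.13*|x|
L = 6, alpha = 0.0753
Iteration 1: beta = 0.0, y = -4.691 + 0.0*(-4.691 + 4.691) = -4.691
  grad(y) = -19.146, v = y - alpha*grad = -3.2493
  prox(v) = soft_thresh(-3.2493, 0.0851) = -3.1642
Iteration 2: beta = 0.3333, y = -3.1642 + 0.3333*(-3.1642 + 4.691) = -2.6553
  grad(y) = -6.9317, v = y - alpha*grad = -2.1333
  prox(v) = soft_thresh(-2.1333, 0.0851) = -2.0482
Iteration 3: beta = 0.5, y = -2.0482 + 0.5*(-2.0482 + 3.1642) = -1.4903
  grad(y) = 0.0585, v = y - alpha*grad = -1.4947
  prox(v) = soft_thresh(-1.4947, 0.0851) = -1.4096
Iteration 4: beta = 0.6, y = -1.4096 + 0.6*(-1.4096 + 2.0482) = -1.0264
  grad(y) = 2.8418, v = y - alpha*grad = -1.2404
  prox(v) = soft_thresh(-1.2404, 0.0851) = -1.1553
f(x_4) = 3*(-1.1553)^2 + 9*(-1.1553) + 1.13*|-1.1553| = -5.088


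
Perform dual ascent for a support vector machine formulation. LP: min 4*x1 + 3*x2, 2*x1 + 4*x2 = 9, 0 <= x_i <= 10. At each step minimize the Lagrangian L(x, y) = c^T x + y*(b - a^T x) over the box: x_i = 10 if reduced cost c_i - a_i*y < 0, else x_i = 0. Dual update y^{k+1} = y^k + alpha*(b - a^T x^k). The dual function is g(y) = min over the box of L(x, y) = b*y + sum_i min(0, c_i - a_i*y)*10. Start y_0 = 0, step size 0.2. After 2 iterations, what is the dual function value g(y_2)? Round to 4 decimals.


Dual ascent for LP: min 4*x1 + 3*x2, 2*x1 + 4*x2 = 9, 0 <= x_i <= 10
Step 1: y^k = 0.0, reduced costs: (4.0, 3.0)
  x^k = (0.0, 0.0), subgradient = b - a^T x = 9.0
  y^{k+1} = 0.0 + 0.2*9.0 = 1.8
Step 2: y^k = 1.8, reduced costs: (0.4, -4.2)
  x^k = (0.0, 10.0), subgradient = b - a^T x = -31.0
  y^{k+1} = 1.8 + 0.2*-31.0 = -4.4
Dual objective at y_2 = -4.4: reduced costs (12.8, 20.6), box minimizer x = (0.0, 0.0)
g(y_2) = b*y + (c1 - a1*y)*x1 + (c2 - a2*y)*x2 = 9*(-4.4) + 12.8*0.0 + 20.6*0.0 = -39.6 + 0.0 + 0.0 = -39.6


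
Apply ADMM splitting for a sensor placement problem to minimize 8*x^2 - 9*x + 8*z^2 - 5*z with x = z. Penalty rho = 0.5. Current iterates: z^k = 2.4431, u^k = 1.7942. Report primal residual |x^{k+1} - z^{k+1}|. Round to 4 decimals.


ADMM iteration with rho = 0.5, z^k = 2.4431, u^k = 1.7942
Step 1: x-update.
Minimize 8*x^2 - 9*x + (0.5/2)*(x - 2.4431 + 1.7942)^2
FOC: (2*8 + 0.5)*x = 9 + 0.5*(2.4431 - 1.7942)
x^{k+1} = 0.5651
Step 2: z-update.
Minimize 8*z^2 - 5*z + (0.5/2)*(0.5651 - z + 1.7942)^2
FOC: (2*8 + 0.5)*z = 5 + 0.5*(0.5651 + 1.7942)
z^{k+1} = 0.3745
Step 3: u-update.
u^{k+1} = 1.7942 + 0.5651 - 0.3745 = 1.9848
Step 4: Primal residual = |0.5651 - 0.3745| = 0.1906


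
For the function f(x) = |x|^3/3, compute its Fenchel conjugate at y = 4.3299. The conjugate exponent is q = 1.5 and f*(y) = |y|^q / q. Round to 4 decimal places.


The conjugate exponent q satisfies 1/p + 1/q = 1.
p = 3, so q = 3/(3 - 1) = 1.5
|y|^q = 4.3299^1.5 = 9.0098
f*(4.3299) = 9.0098 / 1.5 = 6.0066


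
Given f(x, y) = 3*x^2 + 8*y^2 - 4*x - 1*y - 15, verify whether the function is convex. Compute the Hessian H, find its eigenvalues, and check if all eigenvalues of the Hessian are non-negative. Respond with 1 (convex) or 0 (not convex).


The Hessian of f(x,y) = 3*x^2 + 8*y^2 - 4*x - 1*y - 15 is:
H = [[6, 0], [0, 16]]
Trace = 6 + 16 = 22
Determinant = 6*16 - (0)^2 = 96
Discriminant = (22)^2 - 4*96 = 100.0
Eigenvalues: lambda_1 = 6.0, lambda_2 = 16.0
The function is convex.

1


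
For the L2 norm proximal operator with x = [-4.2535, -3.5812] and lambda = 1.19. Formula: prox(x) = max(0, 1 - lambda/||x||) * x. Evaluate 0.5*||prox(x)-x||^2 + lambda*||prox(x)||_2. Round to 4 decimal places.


Step 1: Compute ||x||.
||x|| = 5.5603
Step 2: Compute scaling factor.
scale = max(0, 1 - 1.19/5.5603) = 0.786
Step 3: prox(x) = [-3.3432, -2.8148]
||prox(x)|| = 4.3703
Step 4: Proximal objective.
0.5*||prox-x||^2 = 0.7081
lambda*||prox|| = 5.2007
Total = 5.9087


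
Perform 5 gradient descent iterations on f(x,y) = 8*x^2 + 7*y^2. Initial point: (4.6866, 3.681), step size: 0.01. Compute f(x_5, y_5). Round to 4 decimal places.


Gradient descent on f(x,y) = 8*x^2 + 7*y^2.
Starting point: (4.6866, 3.681), alpha = 0.01
Step 1: grad_x = 2*8*4.6866 = 74.9856, grad_y = 2*7*3.681 = 51.534
  x_1 = 4.6866 - 0.01*74.9856 = 3.9367
  y_1 = 3.681 - 0.01*51.534 = 3.1657
Step 2: grad_x = 2*8*3.9367 = 62.9879, grad_y = 2*7*3.1657 = 44.3192
  x_2 = 3.9367 - 0.01*62.9879 = 3.3069
  y_2 = 3.1657 - 0.01*44.3192 = 2.7225
Step 3: grad_x = 2*8*3.3069 = 52.9098, grad_y = 2*7*2.7225 = 38.1145
  x_3 = 3.3069 - 0.01*52.9098 = 2.7778
  y_3 = 2.7225 - 0.01*38.1145 = 2.3413
Step 4: grad_x = 2*8*2.7778 = 44.4443, grad_y = 2*7*2.3413 = 32.7785
  x_4 = 2.7778 - 0.01*44.4443 = 2.3333
  y_4 = 2.3413 - 0.01*32.7785 = 2.0135
Step 5: grad_x = 2*8*2.3333 = 37.3332, grad_y = 2*7*2.0135 = 28.1895
  x_5 = 2.3333 - 0.01*37.3332 = 1.96
  y_5 = 2.0135 - 0.01*28.1895 = 1.7316
f(1.96, 1.7316) = 8*1.96^2 + 7*1.7316^2 = 51.7226


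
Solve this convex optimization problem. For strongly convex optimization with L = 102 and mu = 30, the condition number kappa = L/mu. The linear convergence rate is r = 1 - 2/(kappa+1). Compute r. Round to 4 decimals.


Step 1: Compute the condition number.
kappa = L/mu = 102/30 = 3.4
Step 2: Compute the convergence rate.
r = 1 - 2/(kappa + 1) = 1 - 2*mu/(L + mu) = (L - mu)/(L + mu) = 72/132 = 0.5455


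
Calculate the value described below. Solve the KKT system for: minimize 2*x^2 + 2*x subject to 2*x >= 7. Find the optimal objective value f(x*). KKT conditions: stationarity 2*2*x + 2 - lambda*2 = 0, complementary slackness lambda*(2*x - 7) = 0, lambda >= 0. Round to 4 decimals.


Step 1: Try lambda = 0 (constraint inactive).
x_unc = -2/(2*2) = -0.5
Check: 2*-0.5 = -1.0 < 7 -- violated!
Step 2: Constraint must be active: 2*x = 7
x* = 7/2 = 3.5
lambda = (2*2*3.5 + 2)/2 = 8.0
Step 3: Compute optimal value.
f(x*) = 2*3.5^2 + 2*3.5 = 31.5


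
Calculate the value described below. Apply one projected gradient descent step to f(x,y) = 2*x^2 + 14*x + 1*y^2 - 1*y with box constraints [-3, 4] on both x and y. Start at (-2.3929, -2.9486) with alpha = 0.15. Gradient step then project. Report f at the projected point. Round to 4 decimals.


Step 1: Compute gradient at (-2.3929, -2.9486).
grad_x = 2*2*-2.3929 + 14 = 4.4284
grad_y = 2*1*-2.9486 - 1 = -6.8972
Step 2: Gradient step.
x_raw = -2.3929 - 0.15*4.4284 = -3.0572
y_raw = -2.9486 - 0.15*-6.8972 = -1.914
Step 3: Project onto [-3, 4].
x_proj = clip(-3.0572) = -3.0
y_proj = clip(-1.914) = -1.914
Step 4: Evaluate f.
f(-3.0, -1.914) = -18.4225


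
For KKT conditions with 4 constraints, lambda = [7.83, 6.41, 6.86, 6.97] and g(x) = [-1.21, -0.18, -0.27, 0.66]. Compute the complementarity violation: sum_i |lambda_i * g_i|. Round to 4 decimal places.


KKT complementary slackness check:
lambda_1 * g_1 = 7.83 * -1.21 = -9.4743
lambda_2 * g_2 = 6.41 * -0.18 = -1.1538
lambda_3 * g_3 = 6.86 * -0.27 = -1.8522
lambda_4 * g_4 = 6.97 * 0.66 = 4.6002
Total violation = 9.4743 + 1.1538 + 1.8522 + 4.6002 = 17.0805


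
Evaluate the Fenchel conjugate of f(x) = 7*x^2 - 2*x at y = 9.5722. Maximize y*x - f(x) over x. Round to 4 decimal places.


f*(y) = sup_x {y*x - a*x^2 - b*x} = sup_x {(y-b)*x - a*x^2}
FOC: (y - b) - 2a*x = 0 => x* = (y - b)/(2a)
x* = (9.5722 + 2)/(2*7) = 0.8266
f*(9.5722) = (y-b)^2/(4a) = (9.5722 + 2)^2/(4*7)
= 133.9158/28 = 4.7827


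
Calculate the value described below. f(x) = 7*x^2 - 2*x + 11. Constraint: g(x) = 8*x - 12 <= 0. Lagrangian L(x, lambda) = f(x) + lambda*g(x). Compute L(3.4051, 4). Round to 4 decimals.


Step 1: Evaluate f(x).
f(3.4051) = 7*3.4051^2 - 2*3.4051 + 11 = 85.3527
Step 2: Evaluate g(x).
g(3.4051) = 8*3.4051 - 12 = 15.2408
Step 3: Compute Lagrangian.
L = 85.3527 + 4*15.2408 = 146.3159


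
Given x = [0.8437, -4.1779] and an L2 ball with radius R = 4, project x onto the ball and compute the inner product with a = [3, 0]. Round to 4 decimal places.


Step 1: Compute ||x|| (intermediates to 6 decimals).
||x|| = sqrt(0.8437^2 + (-4.1779)^2) = 4.262239
Step 2: Project.
Since ||x|| > R, scale = R/||x|| = 4/4.262239 = 0.938474, proj(x) = scale * x
proj(x) = [0.791791, -3.920851]
Step 3: Dot product.
a^T * proj(x) = 3*0.791791 + 0*(-3.920851) = 2.3754


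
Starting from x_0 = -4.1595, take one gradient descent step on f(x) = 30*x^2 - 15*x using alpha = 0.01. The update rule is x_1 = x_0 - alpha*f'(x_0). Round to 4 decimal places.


We compute the gradient at x_0 and apply the update.
f'(x) = 60*x - 15
f'(-4.1595) = 60*-4.1595 - 15 = -264.57
x_1 = -4.1595 - 0.01*-264.57 = -1.5138


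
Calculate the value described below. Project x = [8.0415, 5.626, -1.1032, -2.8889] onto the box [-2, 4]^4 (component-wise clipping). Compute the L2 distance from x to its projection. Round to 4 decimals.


Project each component onto [-2, 4].
clip(8.0415) = 4.0, clip(5.626) = 4.0, clip(-1.1032) = -1.1032, clip(-2.8889) = -2.0
Projection = [4.0, 4.0, -1.1032, -2.0]
Squared diffs: [16.3337, 2.6439, 0.0, 0.7901]
Distance = sqrt(19.7677) = 4.4461


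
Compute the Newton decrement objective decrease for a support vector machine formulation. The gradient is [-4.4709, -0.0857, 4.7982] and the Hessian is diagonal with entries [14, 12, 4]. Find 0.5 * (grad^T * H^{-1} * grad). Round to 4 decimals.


Step 1: H is diagonal, so H^(-1) * g = [-0.3194, -0.0071, 1.1996].
Step 2: g^T H^(-1) g = sum_i g_i^2 / H_ii
  = (-4.4709)^2/14 + (-0.0857)^2/12 + (4.7982)^2/4
  = 1.4278 + 0.0006 + 5.7557 = 7.1841
Step 3: Objective decrease = 0.5 * g^T H^(-1) g = 3.592


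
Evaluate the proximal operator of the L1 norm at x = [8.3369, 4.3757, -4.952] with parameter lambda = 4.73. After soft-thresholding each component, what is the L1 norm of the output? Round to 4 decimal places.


Soft-thresholding with lambda = 4.73:
prox(8.3369) = sign(8.3369)*max(|8.3369| - 4.73, 0) = 3.6069
prox(4.3757) = sign(4.3757)*max(|4.3757| - 4.73, 0) = 0.0
prox(-4.952) = sign(-4.952)*max(|-4.952| - 4.73, 0) = -0.222
prox(x) = [3.6069, 0.0, -0.222]
||prox(x)||_1 = 3.6069 + 0.0 + 0.222 = 3.8289


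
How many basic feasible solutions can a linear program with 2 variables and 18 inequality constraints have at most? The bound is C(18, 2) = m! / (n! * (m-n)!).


Each vertex corresponds to some choice of n active constraints out of m, so the number of vertices is at most C(m, n) = m! / (n!(m-n)!).
m = 18, n = 2
Numerator: 18 * 17
Denominator: 2! = 2
C(18, 2) = 153


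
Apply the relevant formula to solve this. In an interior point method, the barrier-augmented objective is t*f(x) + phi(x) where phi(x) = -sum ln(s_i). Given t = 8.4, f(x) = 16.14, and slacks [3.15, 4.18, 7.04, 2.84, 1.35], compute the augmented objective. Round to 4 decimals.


Step 1: Compute log-barrier.
ln values: [1.1474, 1.4303, 1.9516, 1.0438, 0.3001]
phi = -(1.1474 + 1.4303 + 1.9516 + 1.0438 + 0.3001) = -5.8732
Step 2: Compute augmented objective.
t*f(x) = 8.4*16.14 = 135.576
Total = 135.576 - 5.8732 = 129.7028


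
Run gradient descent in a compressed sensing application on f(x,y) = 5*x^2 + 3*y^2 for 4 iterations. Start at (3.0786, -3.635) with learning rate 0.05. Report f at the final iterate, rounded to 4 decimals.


Gradient descent on f(x,y) = 5*x^2 + 3*y^2.
Starting point: (3.0786, -3.635), alpha = 0.05
Step 1: grad_x = 2*5*3.0786 = 30.786, grad_y = 2*3*-3.635 = -21.81
  x_1 = 3.0786 - 0.05*30.786 = 1.5393
  y_1 = -3.635 - 0.05*-21.81 = -2.5445
Step 2: grad_x = 2*5*1.5393 = 15.393, grad_y = 2*3*-2.5445 = -15.267
  x_2 = 1.5393 - 0.05*15.393 = 0.7697
  y_2 = -2.5445 - 0.05*-15.267 = -1.7812
Step 3: grad_x = 2*5*0.7697 = 7.6965, grad_y = 2*3*-1.7812 = -10.6869
  x_3 = 0.7697 - 0.05*7.6965 = 0.3848
  y_3 = -1.7812 - 0.05*-10.6869 = -1.2468
Step 4: grad_x = 2*5*0.3848 = 3.8483, grad_y = 2*3*-1.2468 = -7.4808
  x_4 = 0.3848 - 0.05*3.8483 = 0.1924
  y_4 = -1.2468 - 0.05*-7.4808 = -0.8728
f(0.1924, -0.8728) = 5*0.1924^2 + 3*(-0.8728)^2 = 2.4703


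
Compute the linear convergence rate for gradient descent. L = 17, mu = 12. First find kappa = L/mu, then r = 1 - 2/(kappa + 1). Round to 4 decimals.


Step 1: Compute the condition number.
kappa = L/mu = 17/12 = 1.4167
Step 2: Compute the convergence rate.
r = 1 - 2/(kappa + 1) = 1 - 2*mu/(L + mu) = (L - mu)/(L + mu) = 5/29 = 0.1724


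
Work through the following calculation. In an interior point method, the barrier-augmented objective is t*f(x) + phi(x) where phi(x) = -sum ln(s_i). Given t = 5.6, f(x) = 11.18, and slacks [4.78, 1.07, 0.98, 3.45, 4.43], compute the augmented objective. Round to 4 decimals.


Step 1: Compute log-barrier.
ln values: [1.5644, 0.0677, -0.0202, 1.2384, 1.4884]
phi = -(1.5644 + 0.0677 - 0.0202 + 1.2384 + 1.4884) = -4.3387
Step 2: Compute augmented objective.
t*f(x) = 5.6*11.18 = 62.608
Total = 62.608 - 4.3387 = 58.2693


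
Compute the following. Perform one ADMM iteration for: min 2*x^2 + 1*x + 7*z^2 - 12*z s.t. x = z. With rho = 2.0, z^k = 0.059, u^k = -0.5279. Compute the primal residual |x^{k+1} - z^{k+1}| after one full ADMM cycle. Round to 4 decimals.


ADMM iteration with rho = 2.0, z^k = 0.059, u^k = -0.5279
Step 1: x-update.
Minimize 2*x^2 + 1*x + (2.0/2)*(x - 0.059 - 0.5279)^2
FOC: (2*2 + 2.0)*x = -1 + 2.0*(0.059 + 0.5279)
x^{k+1} = 0.029
Step 2: z-update.
Minimize 7*z^2 - 12*z + (2.0/2)*(0.029 - z - 0.5279)^2
FOC: (2*7 + 2.0)*z = 12 + 2.0*(0.029 - 0.5279)
z^{k+1} = 0.6876
Step 3: u-update.
u^{k+1} = -0.5279 + 0.029 - 0.6876 = -1.1866
Step 4: Primal residual = |0.029 - 0.6876| = 0.6587


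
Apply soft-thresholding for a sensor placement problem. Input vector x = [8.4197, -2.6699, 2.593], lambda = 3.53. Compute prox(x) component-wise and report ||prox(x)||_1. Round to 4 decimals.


Soft-thresholding with lambda = 3.53:
prox(8.4197) = sign(8.4197)*max(|8.4197| - 3.53, 0) = 4.8897
prox(-2.6699) = sign(-2.6699)*max(|-2.6699| - 3.53, 0) = 0.0
prox(2.593) = sign(2.593)*max(|2.593| - 3.53, 0) = 0.0
prox(x) = [4.8897, 0.0, 0.0]
||prox(x)||_1 = 4.8897 + 0.0 + 0.0 = 4.8897


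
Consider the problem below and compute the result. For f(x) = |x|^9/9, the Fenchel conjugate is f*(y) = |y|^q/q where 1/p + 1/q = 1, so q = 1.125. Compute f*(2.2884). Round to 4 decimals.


The conjugate exponent q satisfies 1/p + 1/q = 1.
p = 9, so q = 9/(9 - 1) = 1.125
|y|^q = 2.2884^1.125 = 2.5379
f*(2.2884) = 2.5379 / 1.125 = 2.2559


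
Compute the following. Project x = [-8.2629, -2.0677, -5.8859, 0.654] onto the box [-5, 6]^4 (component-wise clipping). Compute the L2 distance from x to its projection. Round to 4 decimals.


Project each component onto [-5, 6].
clip(-8.2629) = -5.0, clip(-2.0677) = -2.0677, clip(-5.8859) = -5.0, clip(0.654) = 0.654
Projection = [-5.0, -2.0677, -5.0, 0.654]
Squared diffs: [10.6465, 0.0, 0.7848, 0.0]
Distance = sqrt(11.4313) = 3.381


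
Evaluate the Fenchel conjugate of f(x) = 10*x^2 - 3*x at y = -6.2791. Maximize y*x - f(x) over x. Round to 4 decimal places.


f*(y) = sup_x {y*x - a*x^2 - b*x} = sup_x {(y-b)*x - a*x^2}
FOC: (y - b) - 2a*x = 0 => x* = (y - b)/(2a)
x* = (-6.2791 + 3)/(2*10) = -0.164
f*(-6.2791) = (y-b)^2/(4a) = (-6.2791 + 3)^2/(4*10)
= 10.7525/40 = 0.2688


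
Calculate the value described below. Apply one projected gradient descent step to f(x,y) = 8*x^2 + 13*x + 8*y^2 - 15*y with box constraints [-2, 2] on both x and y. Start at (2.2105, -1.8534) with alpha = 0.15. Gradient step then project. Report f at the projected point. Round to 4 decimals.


Step 1: Compute gradient at (2.2105, -1.8534).
grad_x = 2*8*2.2105 + 13 = 48.368
grad_y = 2*8*-1.8534 - 15 = -44.6544
Step 2: Gradient step.
x_raw = 2.2105 - 0.15*48.368 = -5.0447
y_raw = -1.8534 - 0.15*-44.6544 = 4.8448
Step 3: Project onto [-2, 2].
x_proj = clip(-5.0447) = -2.0
y_proj = clip(4.8448) = 2.0
Step 4: Evaluate f.
f(-2.0, 2.0) = 8.0


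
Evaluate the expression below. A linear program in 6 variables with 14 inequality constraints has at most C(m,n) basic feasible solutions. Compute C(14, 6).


Each vertex corresponds to some choice of n active constraints out of m, so the number of vertices is at most C(m, n) = m! / (n!(m-n)!).
m = 14, n = 6
Numerator: 14 * 13 * 12 * 11 * 10 * 9
Denominator: 6! = 720
C(14, 6) = 3003


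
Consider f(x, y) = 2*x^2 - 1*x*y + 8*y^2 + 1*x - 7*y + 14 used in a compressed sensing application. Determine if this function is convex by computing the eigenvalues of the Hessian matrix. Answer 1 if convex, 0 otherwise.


The Hessian of f(x,y) = 2*x^2 - 1*x*y + 8*y^2 + 1*x - 7*y + 14 is:
H = [[4, -1], [-1, 16]]
Trace = 4 + 16 = 20
Determinant = 4*16 - (-1)^2 = 63
Discriminant = (20)^2 - 4*63 = 148.0
Eigenvalues: lambda_1 = 3.9172, lambda_2 = 16.0828
The function is convex.

1


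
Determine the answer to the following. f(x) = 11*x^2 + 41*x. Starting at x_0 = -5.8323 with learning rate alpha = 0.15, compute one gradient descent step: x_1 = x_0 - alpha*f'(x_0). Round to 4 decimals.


We compute the gradient at x_0 and apply the update.
f'(x) = 22*x + 41
f'(-5.8323) = 22*-5.8323 + 41 = -87.3106
x_1 = -5.8323 - 0.15*-87.3106 = 7.2643


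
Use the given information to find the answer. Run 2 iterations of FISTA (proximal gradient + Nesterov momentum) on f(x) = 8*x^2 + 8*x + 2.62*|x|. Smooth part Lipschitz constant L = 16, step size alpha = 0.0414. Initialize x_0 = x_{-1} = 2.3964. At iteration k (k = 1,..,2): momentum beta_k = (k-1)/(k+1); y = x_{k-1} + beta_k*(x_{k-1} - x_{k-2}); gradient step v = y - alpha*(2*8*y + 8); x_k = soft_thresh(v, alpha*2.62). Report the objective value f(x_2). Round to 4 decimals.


FISTA on f(x) = 8*x^2 + 8*x + 2.62*|x|
L = 16, alpha = 0.0414
Iteration 1: beta = 0.0, y = 2.3964 + 0.0*(2.3964 - 2.3964) = 2.3964
  grad(y) = 46.3424, v = y - alpha*grad = 0.4778
  prox(v) = soft_thresh(0.4778, 0.1085) = 0.3694
Iteration 2: beta = 0.3333, y = 0.3694 + 0.3333*(0.3694 - 2.3964) = -0.3063
  grad(y) = 3.0988, v = y - alpha*grad = -0.4346
  prox(v) = soft_thresh(-0.4346, 0.1085) = -0.3261
f(x_2) = 8*(-0.3261)^2 + 8*(-0.3261) + 2.62*|-0.3261| = -0.9037


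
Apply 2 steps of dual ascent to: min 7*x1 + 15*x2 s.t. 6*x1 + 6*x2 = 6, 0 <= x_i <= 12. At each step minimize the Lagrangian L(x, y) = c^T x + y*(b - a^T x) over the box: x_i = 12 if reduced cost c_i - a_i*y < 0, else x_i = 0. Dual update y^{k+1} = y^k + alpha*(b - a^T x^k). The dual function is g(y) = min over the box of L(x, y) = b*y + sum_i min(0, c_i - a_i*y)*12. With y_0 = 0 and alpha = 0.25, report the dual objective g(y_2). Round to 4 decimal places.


Dual ascent for LP: min 7*x1 + 15*x2, 6*x1 + 6*x2 = 6, 0 <= x_i <= 12
Step 1: y^k = 0.0, reduced costs: (7.0, 15.0)
  x^k = (0.0, 0.0), subgradient = b - a^T x = 6.0
  y^{k+1} = 0.0 + 0.25*6.0 = 1.5
Step 2: y^k = 1.5, reduced costs: (-2.0, 6.0)
  x^k = (12.0, 0.0), subgradient = b - a^T x = -66.0
  y^{k+1} = 1.5 + 0.25*-66.0 = -15.0
Dual objective at y_2 = -15.0: reduced costs (97.0, 105.0), box minimizer x = (0.0, 0.0)
g(y_2) = b*y + (c1 - a1*y)*x1 + (c2 - a2*y)*x2 = 6*(-15.0) + 97.0*0.0 + 105.0*0.0 = -90.0 + 0.0 + 0.0 = -90.0


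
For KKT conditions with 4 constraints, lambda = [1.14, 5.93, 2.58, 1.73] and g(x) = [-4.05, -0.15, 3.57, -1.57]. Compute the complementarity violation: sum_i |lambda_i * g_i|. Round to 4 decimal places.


KKT complementary slackness check:
lambda_1 * g_1 = 1.14 * -4.05 = -4.617
lambda_2 * g_2 = 5.93 * -0.15 = -0.8895
lambda_3 * g_3 = 2.58 * 3.57 = 9.2106
lambda_4 * g_4 = 1.73 * -1.57 = -2.7161
Total violation = 4.617 + 0.8895 + 9.2106 + 2.7161 = 17.4332


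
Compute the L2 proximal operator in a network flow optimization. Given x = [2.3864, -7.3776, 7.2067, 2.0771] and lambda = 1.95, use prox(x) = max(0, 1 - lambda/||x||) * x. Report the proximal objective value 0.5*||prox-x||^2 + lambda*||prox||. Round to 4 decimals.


Step 1: Compute ||x||.
||x|| = 10.7877
Step 2: Compute scaling factor.
scale = max(0, 1 - 1.95/10.7877) = 0.8192
Step 3: prox(x) = [1.955, -6.044, 5.904, 1.7016]
||prox(x)|| = 8.8377
Step 4: Proximal objective.
0.5*||prox-x||^2 = 1.9013
lambda*||prox|| = 17.2335
Total = 19.1348


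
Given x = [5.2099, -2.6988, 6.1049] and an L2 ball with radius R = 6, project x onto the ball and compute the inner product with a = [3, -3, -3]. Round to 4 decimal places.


Step 1: Compute ||x|| (intermediates to 6 decimals).
||x|| = sqrt(5.2099^2 + (-2.6988)^2 + 6.1049^2) = 8.467372
Step 2: Project.
Since ||x|| > R, scale = R/||x|| = 6/8.467372 = 0.708602, proj(x) = scale * x
proj(x) = [3.691746, -1.912375, 4.325944]
Step 3: Dot product.
a^T * proj(x) = 3*3.691746 - 3*(-1.912375) - 3*4.325944 = 3.8345


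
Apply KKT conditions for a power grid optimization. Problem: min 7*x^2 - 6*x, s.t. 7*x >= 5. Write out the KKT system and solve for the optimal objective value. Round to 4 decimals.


Step 1: Try lambda = 0 (constraint inactive).
x_unc = 6/(2*7) = 0.4286
Check: 7*0.4286 = 3.0002 < 5 -- violated!
Step 2: Constraint must be active: 7*x = 5
x* = 5/7 = 0.7143 (rounded; the exact value 5/7 is used below)
lambda = (2*7*(5/7) - 6)/7 = 0.5714
Step 3: Compute optimal value.
f(x*) = 7*(5/7)^2 - 6*(5/7) = -0.7143


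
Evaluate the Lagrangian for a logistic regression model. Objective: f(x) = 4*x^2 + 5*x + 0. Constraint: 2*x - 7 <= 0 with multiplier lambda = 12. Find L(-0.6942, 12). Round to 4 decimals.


Step 1: Evaluate f(x).
f(-0.6942) = 4*(-0.6942)^2 + 5*(-0.6942) + 0 = -1.5433
Step 2: Evaluate g(x).
g(-0.6942) = 2*-0.6942 - 7 = -8.3884
Step 3: Compute Lagrangian.
L = -1.5433 + 12*-8.3884 = -102.2041


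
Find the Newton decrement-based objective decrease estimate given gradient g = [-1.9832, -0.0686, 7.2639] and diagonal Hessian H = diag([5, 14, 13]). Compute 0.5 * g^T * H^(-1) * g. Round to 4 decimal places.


Step 1: H is diagonal, so H^(-1) * g = [-0.3966, -0.0049, 0.5588].
Step 2: g^T H^(-1) g = sum_i g_i^2 / H_ii
  = (-1.9832)^2/5 + (-0.0686)^2/14 + (7.2639)^2/13
  = 0.7866 + 0.0003 + 4.0588 = 4.8457
Step 3: Objective decrease = 0.5 * g^T H^(-1) g = 2.4229


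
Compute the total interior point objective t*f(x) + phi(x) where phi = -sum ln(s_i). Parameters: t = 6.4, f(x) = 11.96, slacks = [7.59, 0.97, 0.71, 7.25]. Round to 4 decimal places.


Step 1: Compute log-barrier.
ln values: [2.0268, -0.0305, -0.3425, 1.981]
phi = -(2.0268 - 0.0305 - 0.3425 + 1.981) = -3.6349
Step 2: Compute augmented objective.
t*f(x) = 6.4*11.96 = 76.544
Total = 76.544 - 3.6349 = 72.9091


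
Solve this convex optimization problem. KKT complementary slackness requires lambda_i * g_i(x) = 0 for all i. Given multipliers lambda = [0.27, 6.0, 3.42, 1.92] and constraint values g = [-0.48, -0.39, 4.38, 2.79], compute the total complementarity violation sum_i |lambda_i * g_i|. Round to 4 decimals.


KKT complementary slackness check:
lambda_1 * g_1 = 0.27 * -0.48 = -0.1296
lambda_2 * g_2 = 6.0 * -0.39 = -2.34
lambda_3 * g_3 = 3.42 * 4.38 = 14.9796
lambda_4 * g_4 = 1.92 * 2.79 = 5.3568
Total violation = 0.1296 + 2.34 + 14.9796 + 5.3568 = 22.806


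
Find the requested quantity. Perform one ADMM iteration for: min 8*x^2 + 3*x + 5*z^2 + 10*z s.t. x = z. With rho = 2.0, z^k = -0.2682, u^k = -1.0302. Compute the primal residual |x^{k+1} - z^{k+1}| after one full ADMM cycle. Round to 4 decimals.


ADMM iteration with rho = 2.0, z^k = -0.2682, u^k = -1.0302
Step 1: x-update.
Minimize 8*x^2 + 3*x + (2.0/2)*(x + 0.2682 - 1.0302)^2
FOC: (2*8 + 2.0)*x = -3 + 2.0*(-0.2682 + 1.0302)
x^{k+1} = -0.082
Step 2: z-update.
Minimize 5*z^2 + 10*z + (2.0/2)*(-0.082 - z - 1.0302)^2
FOC: (2*5 + 2.0)*z = -10 + 2.0*(-0.082 - 1.0302)
z^{k+1} = -1.0187
Step 3: u-update.
u^{k+1} = -1.0302 - 0.082 + 1.0187 = -0.0935
Step 4: Primal residual = |-0.082 + 1.0187| = 0.9367


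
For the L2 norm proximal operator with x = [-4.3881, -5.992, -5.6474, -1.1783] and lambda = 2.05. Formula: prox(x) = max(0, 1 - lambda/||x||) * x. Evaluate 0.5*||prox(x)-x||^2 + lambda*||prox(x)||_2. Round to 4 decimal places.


Step 1: Compute ||x||.
||x|| = 9.4043
Step 2: Compute scaling factor.
scale = max(0, 1 - 2.05/9.4043) = 0.782
Step 3: prox(x) = [-3.4316, -4.6858, -4.4164, -0.9214]
||prox(x)|| = 7.3543
Step 4: Proximal objective.
0.5*||prox-x||^2 = 2.1013
lambda*||prox|| = 15.0763
Total = 17.1776


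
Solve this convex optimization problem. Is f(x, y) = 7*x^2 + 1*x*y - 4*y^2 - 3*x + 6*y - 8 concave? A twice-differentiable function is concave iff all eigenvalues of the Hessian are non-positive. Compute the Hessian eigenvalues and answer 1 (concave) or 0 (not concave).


The Hessian of f(x,y) = 7*x^2 + 1*x*y - 4*y^2 - 3*x + 6*y - 8 is:
H = [[14, 1], [1, -8]]
Trace = 14 - 8 = 6
Determinant = 14*-8 - (1)^2 = -113
Discriminant = (6)^2 - 4*-113 = 488.0
Eigenvalues: lambda_1 = -8.0454, lambda_2 = 14.0454
The function is not concave.

0


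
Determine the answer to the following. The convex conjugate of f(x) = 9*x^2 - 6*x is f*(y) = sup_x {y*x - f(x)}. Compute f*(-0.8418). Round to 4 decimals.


f*(y) = sup_x {y*x - a*x^2 - b*x} = sup_x {(y-b)*x - a*x^2}
FOC: (y - b) - 2a*x = 0 => x* = (y - b)/(2a)
x* = (-0.8418 + 6)/(2*9) = 0.2866
f*(-0.8418) = (y-b)^2/(4a) = (-0.8418 + 6)^2/(4*9)
= 26.607/36 = 0.7391


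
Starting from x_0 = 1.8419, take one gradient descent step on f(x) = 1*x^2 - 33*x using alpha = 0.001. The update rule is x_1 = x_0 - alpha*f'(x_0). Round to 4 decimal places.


We compute the gradient at x_0 and apply the update.
f'(x) = 2*x - 33
f'(1.8419) = 2*1.8419 - 33 = -29.3162
x_1 = 1.8419 - 0.001*-29.3162 = 1.8712


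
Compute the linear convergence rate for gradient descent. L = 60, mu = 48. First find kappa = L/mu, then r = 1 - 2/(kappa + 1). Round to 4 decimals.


Step 1: Compute the condition number.
kappa = L/mu = 60/48 = 1.25
Step 2: Compute the convergence rate.
r = 1 - 2/(kappa + 1) = 1 - 2*mu/(L + mu) = (L - mu)/(L + mu) = 12/108 = 0.1111


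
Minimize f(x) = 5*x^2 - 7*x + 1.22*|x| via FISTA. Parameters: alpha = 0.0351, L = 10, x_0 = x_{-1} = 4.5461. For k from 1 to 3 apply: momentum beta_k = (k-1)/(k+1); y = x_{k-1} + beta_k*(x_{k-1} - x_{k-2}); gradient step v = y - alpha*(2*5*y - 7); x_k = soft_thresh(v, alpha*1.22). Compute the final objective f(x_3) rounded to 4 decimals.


FISTA on f(x) = 5*x^2 - 7*x + 1.22*|x|
L = 10, alpha = 0.0351
Iteration 1: beta = 0.0, y = 4.5461 + 0.0*(4.5461 - 4.5461) = 4.5461
  grad(y) = 38.461, v = y - alpha*grad = 3.1961
  prox(v) = soft_thresh(3.1961, 0.0428) = 3.1533
Iteration 2: beta = 0.3333, y = 3.1533 + 0.3333*(3.1533 - 4.5461) = 2.689
  grad(y) = 19.8903, v = y - alpha*grad = 1.9909
  prox(v) = soft_thresh(1.9909, 0.0428) = 1.9481
Iteration 3: beta = 0.5, y = 1.9481 + 0.5*(1.9481 - 3.1533) = 1.3454
  grad(y) = 6.4544, v = y - alpha*grad = 1.1189
  prox(v) = soft_thresh(1.1189, 0.0428) = 1.0761
f(x_3) = 5*1.0761^2 - 7*1.0761 + 1.22*|1.0761| = -0.4301


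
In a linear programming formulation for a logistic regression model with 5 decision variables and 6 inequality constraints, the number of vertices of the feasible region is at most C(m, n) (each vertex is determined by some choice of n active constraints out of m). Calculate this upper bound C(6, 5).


Each vertex corresponds to some choice of n active constraints out of m, so the number of vertices is at most C(m, n) = m! / (n!(m-n)!).
m = 6, n = 5
Numerator: 6 * 5 * 4 * 3 * 2
Denominator: 5! = 120
C(6, 5) = 6


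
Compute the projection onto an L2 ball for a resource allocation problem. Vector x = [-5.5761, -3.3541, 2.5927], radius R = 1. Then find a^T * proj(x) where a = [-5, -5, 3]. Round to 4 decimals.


Step 1: Compute ||x|| (intermediates to 6 decimals).
||x|| = sqrt((-5.5761)^2 + (-3.3541)^2 + 2.5927^2) = 7.004639
Step 2: Project.
Since ||x|| > R, scale = R/||x|| = 1/7.004639 = 0.142763, proj(x) = scale * x
proj(x) = [-0.796061, -0.478841, 0.370142]
Step 3: Dot product.
a^T * proj(x) = -5*(-0.796061) - 5*(-0.478841) + 3*0.370142 = 7.4849


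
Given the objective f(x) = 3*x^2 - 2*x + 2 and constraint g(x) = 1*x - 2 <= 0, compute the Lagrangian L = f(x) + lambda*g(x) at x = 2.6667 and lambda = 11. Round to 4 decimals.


Step 1: Evaluate f(x).
f(2.6667) = 3*2.6667^2 - 2*2.6667 + 2 = 18.0005
Step 2: Evaluate g(x).
g(2.6667) = 1*2.6667 - 2 = 0.6667
Step 3: Compute Lagrangian.
L = 18.0005 + 11*0.6667 = 25.3342


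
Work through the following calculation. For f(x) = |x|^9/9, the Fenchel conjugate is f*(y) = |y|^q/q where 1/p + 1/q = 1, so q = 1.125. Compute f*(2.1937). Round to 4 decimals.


The conjugate exponent q satisfies 1/p + 1/q = 1.
p = 9, so q = 9/(9 - 1) = 1.125
|y|^q = 2.1937^1.125 = 2.4201
f*(2.1937) = 2.4201 / 1.125 = 2.1512


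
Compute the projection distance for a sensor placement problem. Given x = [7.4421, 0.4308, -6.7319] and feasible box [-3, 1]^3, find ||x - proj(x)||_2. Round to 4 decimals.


Project each component onto [-3, 1].
clip(7.4421) = 1.0, clip(0.4308) = 0.4308, clip(-6.7319) = -3.0
Projection = [1.0, 0.4308, -3.0]
Squared diffs: [41.5007, 0.0, 13.9271]
Distance = sqrt(55.4278) = 7.445


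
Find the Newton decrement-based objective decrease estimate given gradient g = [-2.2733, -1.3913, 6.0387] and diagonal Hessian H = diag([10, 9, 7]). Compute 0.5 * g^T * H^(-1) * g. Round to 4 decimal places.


Step 1: H is diagonal, so H^(-1) * g = [-0.2273, -0.1546, 0.8627].
Step 2: g^T H^(-1) g = sum_i g_i^2 / H_ii
  = (-2.2733)^2/10 + (-1.3913)^2/9 + (6.0387)^2/7
  = 0.5168 + 0.2151 + 5.2094 = 5.9413
Step 3: Objective decrease = 0.5 * g^T H^(-1) g = 2.9706


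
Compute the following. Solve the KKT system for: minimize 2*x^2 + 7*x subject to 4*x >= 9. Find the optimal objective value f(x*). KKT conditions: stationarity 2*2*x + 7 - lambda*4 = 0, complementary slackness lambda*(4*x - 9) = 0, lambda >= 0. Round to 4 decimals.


Step 1: Try lambda = 0 (constraint inactive).
x_unc = -7/(2*2) = -1.75
Check: 4*-1.75 = -7.0 < 9 -- violated!
Step 2: Constraint must be active: 4*x = 9
x* = 9/4 = 2.25
lambda = (2*2*2.25 + 7)/4 = 4.0
Step 3: Compute optimal value.
f(x*) = 2*2.25^2 + 7*2.25 = 25.875


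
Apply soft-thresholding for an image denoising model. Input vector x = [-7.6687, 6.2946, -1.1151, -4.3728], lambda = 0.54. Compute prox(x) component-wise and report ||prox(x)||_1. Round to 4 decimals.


Soft-thresholding with lambda = 0.54:
prox(-7.6687) = sign(-7.6687)*max(|-7.6687| - 0.54, 0) = -7.1287
prox(6.2946) = sign(6.2946)*max(|6.2946| - 0.54, 0) = 5.7546
prox(-1.1151) = sign(-1.1151)*max(|-1.1151| - 0.54, 0) = -0.5751
prox(-4.3728) = sign(-4.3728)*max(|-4.3728| - 0.54, 0) = -3.8328
prox(x) = [-7.1287, 5.7546, -0.5751, -3.8328]
||prox(x)||_1 = 7.1287 + 5.7546 + 0.5751 + 3.8328 = 17.2912


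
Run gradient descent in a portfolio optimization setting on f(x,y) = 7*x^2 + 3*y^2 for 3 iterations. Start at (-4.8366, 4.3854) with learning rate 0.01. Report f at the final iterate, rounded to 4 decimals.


Gradient descent on f(x,y) = 7*x^2 + 3*y^2.
Starting point: (-4.8366, 4.3854), alpha = 0.01
Step 1: grad_x = 2*7*-4.8366 = -67.7124, grad_y = 2*3*4.3854 = 26.3124
  x_1 = -4.8366 - 0.01*-67.7124 = -4.1595
  y_1 = 4.3854 - 0.01*26.3124 = 4.1223
Step 2: grad_x = 2*7*-4.1595 = -58.2327, grad_y = 2*3*4.1223 = 24.7337
  x_2 = -4.1595 - 0.01*-58.2327 = -3.5771
  y_2 = 4.1223 - 0.01*24.7337 = 3.8749
Step 3: grad_x = 2*7*-3.5771 = -50.0801, grad_y = 2*3*3.8749 = 23.2496
  x_3 = -3.5771 - 0.01*-50.0801 = -3.0763
  y_3 = 3.8749 - 0.01*23.2496 = 3.6424
f(-3.0763, 3.6424) = 7*(-3.0763)^2 + 3*3.6424^2 = 106.0496


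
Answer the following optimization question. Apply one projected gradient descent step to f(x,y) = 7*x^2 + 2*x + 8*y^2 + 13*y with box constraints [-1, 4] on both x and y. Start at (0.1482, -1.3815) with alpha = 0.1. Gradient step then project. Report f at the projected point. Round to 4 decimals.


Step 1: Compute gradient at (0.1482, -1.3815).
grad_x = 2*7*0.1482 + 2 = 4.0748
grad_y = 2*8*-1.3815 + 13 = -9.104
Step 2: Gradient step.
x_raw = 0.1482 - 0.1*4.0748 = -0.2593
y_raw = -1.3815 - 0.1*-9.104 = -0.4711
Step 3: Project onto [-1, 4].
x_proj = clip(-0.2593) = -0.2593
y_proj = clip(-0.4711) = -0.4711
Step 4: Evaluate f.
f(-0.2593, -0.4711) = -4.3968


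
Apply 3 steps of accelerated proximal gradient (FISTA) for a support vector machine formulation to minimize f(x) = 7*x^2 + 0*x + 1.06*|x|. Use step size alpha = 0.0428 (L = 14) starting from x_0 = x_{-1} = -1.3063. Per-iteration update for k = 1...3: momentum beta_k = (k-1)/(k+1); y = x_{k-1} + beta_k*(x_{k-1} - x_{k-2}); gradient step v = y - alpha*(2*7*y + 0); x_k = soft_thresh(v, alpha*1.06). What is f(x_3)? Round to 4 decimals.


FISTA on f(x) = 7*x^2 + 0*x + 1.06*|x|
L = 14, alpha = 0.0428
Iteration 1: beta = 0.0, y = -1.3063 + 0.0*(-1.3063 + 1.3063) = -1.3063
  grad(y) = -18.2882, v = y - alpha*grad = -0.5236
  prox(v) = soft_thresh(-0.5236, 0.0454) = -0.4782
Iteration 2: beta = 0.3333, y = -0.4782 + 0.3333*(-0.4782 + 1.3063) = -0.2022
  grad(y) = -2.8303, v = y - alpha*grad = -0.081
  prox(v) = soft_thresh(-0.081, 0.0454) = -0.0357
Iteration 3: beta = 0.5, y = -0.0357 + 0.5*(-0.0357 + 0.4782) = 0.1856
  grad(y) = 2.5985, v = y - alpha*grad = 0.0744
  prox(v) = soft_thresh(0.0744, 0.0454) = 0.029
f(x_3) = 7*0.029^2 + 0*0.029 + 1.06*|0.029| = 0.0367


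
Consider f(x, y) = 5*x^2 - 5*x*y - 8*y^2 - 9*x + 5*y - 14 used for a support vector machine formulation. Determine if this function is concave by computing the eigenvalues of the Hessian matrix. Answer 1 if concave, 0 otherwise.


The Hessian of f(x,y) = 5*x^2 - 5*x*y - 8*y^2 - 9*x + 5*y - 14 is:
H = [[10, -5], [-5, -16]]
Trace = 10 - 16 = -6
Determinant = 10*-16 - (-5)^2 = -185
Discriminant = (-6)^2 - 4*-185 = 776.0
Eigenvalues: lambda_1 = -16.9284, lambda_2 = 10.9284
The function is not concave.

0


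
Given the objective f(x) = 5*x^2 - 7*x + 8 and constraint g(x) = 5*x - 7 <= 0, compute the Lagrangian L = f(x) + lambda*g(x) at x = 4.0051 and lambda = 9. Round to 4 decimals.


Step 1: Evaluate f(x).
f(4.0051) = 5*4.0051^2 - 7*4.0051 + 8 = 60.1684
Step 2: Evaluate g(x).
g(4.0051) = 5*4.0051 - 7 = 13.0255
Step 3: Compute Lagrangian.
L = 60.1684 + 9*13.0255 = 177.3979


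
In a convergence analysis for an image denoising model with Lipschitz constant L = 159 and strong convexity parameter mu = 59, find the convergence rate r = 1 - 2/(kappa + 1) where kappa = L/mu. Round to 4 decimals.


Step 1: Compute the condition number.
kappa = L/mu = 159/59 = 2.6949
Step 2: Compute the convergence rate.
r = 1 - 2/(kappa + 1) = 1 - 2*mu/(L + mu) = (L - mu)/(L + mu) = 100/218 = 0.4587


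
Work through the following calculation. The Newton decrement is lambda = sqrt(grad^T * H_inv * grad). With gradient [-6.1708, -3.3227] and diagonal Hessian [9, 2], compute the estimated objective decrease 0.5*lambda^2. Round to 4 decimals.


Step 1: H is diagonal, so H^(-1) * g = [-0.6856, -1.6614].
Step 2: g^T H^(-1) g = sum_i g_i^2 / H_ii
  = (-6.1708)^2/9 + (-3.3227)^2/2
  = 4.231 + 5.5202 = 9.7511
Step 3: Objective decrease = 0.5 * g^T H^(-1) g = 4.8756


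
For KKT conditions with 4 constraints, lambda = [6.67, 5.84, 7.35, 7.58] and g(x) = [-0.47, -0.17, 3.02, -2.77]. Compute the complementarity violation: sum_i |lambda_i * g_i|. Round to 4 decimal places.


KKT complementary slackness check:
lambda_1 * g_1 = 6.67 * -0.47 = -3.1349
lambda_2 * g_2 = 5.84 * -0.17 = -0.9928
lambda_3 * g_3 = 7.35 * 3.02 = 22.197
lambda_4 * g_4 = 7.58 * -2.77 = -20.9966
Total violation = 3.1349 + 0.9928 + 22.197 + 20.9966 = 47.3213


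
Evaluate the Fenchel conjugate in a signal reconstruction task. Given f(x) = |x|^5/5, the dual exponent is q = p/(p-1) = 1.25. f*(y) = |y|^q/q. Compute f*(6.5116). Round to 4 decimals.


The conjugate exponent q satisfies 1/p + 1/q = 1.
p = 5, so q = 5/(5 - 1) = 1.25
|y|^q = 6.5116^1.25 = 10.4018
f*(6.5116) = 10.4018 / 1.25 = 8.3215


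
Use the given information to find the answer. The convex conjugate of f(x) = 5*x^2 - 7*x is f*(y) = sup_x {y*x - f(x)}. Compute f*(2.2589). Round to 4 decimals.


f*(y) = sup_x {y*x - a*x^2 - b*x} = sup_x {(y-b)*x - a*x^2}
FOC: (y - b) - 2a*x = 0 => x* = (y - b)/(2a)
x* = (2.2589 + 7)/(2*5) = 0.9259
f*(2.2589) = (y-b)^2/(4a) = (2.2589 + 7)^2/(4*5)
= 85.7272/20 = 4.2864


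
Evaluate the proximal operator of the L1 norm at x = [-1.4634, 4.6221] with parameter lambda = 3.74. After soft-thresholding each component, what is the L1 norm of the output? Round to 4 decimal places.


Soft-thresholding with lambda = 3.74:
prox(-1.4634) = sign(-1.4634)*max(|-1.4634| - 3.74, 0) = 0.0
prox(4.6221) = sign(4.6221)*max(|4.6221| - 3.74, 0) = 0.8821
prox(x) = [0.0, 0.8821]
||prox(x)||_1 = 0.0 + 0.8821 = 0.8821


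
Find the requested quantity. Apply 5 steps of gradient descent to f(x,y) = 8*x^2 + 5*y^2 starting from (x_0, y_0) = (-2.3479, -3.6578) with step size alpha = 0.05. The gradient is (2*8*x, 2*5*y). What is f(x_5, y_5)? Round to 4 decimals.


Gradient descent on f(x,y) = 8*x^2 + 5*y^2.
Starting point: (-2.3479, -3.6578), alpha = 0.05
Step 1: grad_x = 2*8*-2.3479 = -37.5664, grad_y = 2*5*-3.6578 = -36.578
  x_1 = -2.3479 - 0.05*-37.5664 = -0.4696
  y_1 = -3.6578 - 0.05*-36.578 = -1.8289
Step 2: grad_x = 2*8*-0.4696 = -7.5133, grad_y = 2*5*-1.8289 = -18.289
  x_2 = -0.4696 - 0.05*-7.5133 = -0.0939
  y_2 = -1.8289 - 0.05*-18.289 = -0.9145
Step 3: grad_x = 2*8*-0.0939 = -1.5027, grad_y = 2*5*-0.9145 = -9.1445
  x_3 = -0.0939 - 0.05*-1.5027 = -0.0188
  y_3 = -0.9145 - 0.05*-9.1445 = -0.4572
Step 4: grad_x = 2*8*-0.0188 = -0.3005, grad_y = 2*5*-0.4572 = -4.5723
  x_4 = -0.0188 - 0.05*-0.3005 = -0.0038
  y_4 = -0.4572 - 0.05*-4.5723 = -0.2286
Step 5: grad_x = 2*8*-0.0038 = -0.0601, grad_y = 2*5*-0.2286 = -2.2861
  x_5 = -0.0038 - 0.05*-0.0601 = -0.0008
  y_5 = -0.2286 - 0.05*-2.2861 = -0.1143
f(-0.0008, -0.1143) = 8*(-0.0008)^2 + 5*(-0.1143)^2 = 0.0653
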